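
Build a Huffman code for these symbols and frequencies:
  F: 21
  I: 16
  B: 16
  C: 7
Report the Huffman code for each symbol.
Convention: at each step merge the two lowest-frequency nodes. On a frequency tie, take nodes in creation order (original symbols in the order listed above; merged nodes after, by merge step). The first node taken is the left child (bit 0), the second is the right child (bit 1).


Huffman tree construction:
Step 1: Merge C(7) + I(16) = 23
Step 2: Merge B(16) + F(21) = 37
Step 3: Merge (C+I)(23) + (B+F)(37) = 60
Read each symbol's code off the tree from the root (left child = 0, right child = 1).

Codes:
  F: 11 (length 2)
  I: 01 (length 2)
  B: 10 (length 2)
  C: 00 (length 2)
Average code length: 120/60 = 2.0000 bits/symbol


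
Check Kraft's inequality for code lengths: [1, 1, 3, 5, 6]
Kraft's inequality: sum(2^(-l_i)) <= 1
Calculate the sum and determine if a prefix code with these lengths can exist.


Sum = 2^(-1) + 2^(-1) + 2^(-3) + 2^(-5) + 2^(-6)
    = 0.5 + 0.5 + 0.125 + 0.03125 + 0.015625
    = 75/64 = 1.171875
Since 1.171875 > 1, Kraft's inequality is NOT satisfied.
A prefix code with these lengths CANNOT exist.

Kraft sum = 1.171875. Not satisfied.


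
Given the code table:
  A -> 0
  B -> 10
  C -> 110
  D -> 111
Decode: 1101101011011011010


Decoding:
110 -> C
110 -> C
10 -> B
110 -> C
110 -> C
110 -> C
10 -> B


Result: CCBCCCB


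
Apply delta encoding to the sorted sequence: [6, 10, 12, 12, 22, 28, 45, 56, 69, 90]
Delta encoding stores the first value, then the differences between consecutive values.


First value: 6
Deltas:
  10 - 6 = 4
  12 - 10 = 2
  12 - 12 = 0
  22 - 12 = 10
  28 - 22 = 6
  45 - 28 = 17
  56 - 45 = 11
  69 - 56 = 13
  90 - 69 = 21


Delta encoded: [6, 4, 2, 0, 10, 6, 17, 11, 13, 21]


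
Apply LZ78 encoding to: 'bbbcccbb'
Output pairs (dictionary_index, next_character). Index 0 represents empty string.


LZ78 encoding steps:
Dictionary: {0: ''}
Step 1: w='' (idx 0), next='b' -> output (0, 'b'), add 'b' as idx 1
Step 2: w='b' (idx 1), next='b' -> output (1, 'b'), add 'bb' as idx 2
Step 3: w='' (idx 0), next='c' -> output (0, 'c'), add 'c' as idx 3
Step 4: w='c' (idx 3), next='c' -> output (3, 'c'), add 'cc' as idx 4
Step 5: w='bb' (idx 2), end of input -> output (2, '')


Encoded: [(0, 'b'), (1, 'b'), (0, 'c'), (3, 'c'), (2, '')]


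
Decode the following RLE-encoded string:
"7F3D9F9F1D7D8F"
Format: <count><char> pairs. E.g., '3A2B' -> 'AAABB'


Expanding each <count><char> pair:
  7F -> 'FFFFFFF'
  3D -> 'DDD'
  9F -> 'FFFFFFFFF'
  9F -> 'FFFFFFFFF'
  1D -> 'D'
  7D -> 'DDDDDDD'
  8F -> 'FFFFFFFF'

Decoded = FFFFFFFDDDFFFFFFFFFFFFFFFFFFDDDDDDDDFFFFFFFF


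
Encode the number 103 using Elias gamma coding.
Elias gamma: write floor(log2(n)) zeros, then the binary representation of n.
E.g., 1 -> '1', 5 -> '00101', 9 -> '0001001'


num_bits = floor(log2(103)) + 1 = 7
leading_zeros = num_bits - 1 = 6
binary(103) = 1100111

Elias gamma(103) = '000000' + '1100111' = 0000001100111 (13 bits)


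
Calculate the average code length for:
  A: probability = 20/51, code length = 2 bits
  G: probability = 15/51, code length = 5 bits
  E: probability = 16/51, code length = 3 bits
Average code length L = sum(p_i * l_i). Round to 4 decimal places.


Weighted contributions p_i * l_i:
  A: (20/51) * 2 = 40/51
  G: (15/51) * 5 = 75/51
  E: (16/51) * 3 = 48/51
Sum = (40 + 75 + 48)/51 = 163/51

L = 163/51 = 3.1961 bits/symbol


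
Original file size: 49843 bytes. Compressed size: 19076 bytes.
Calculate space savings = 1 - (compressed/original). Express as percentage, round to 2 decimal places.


ratio = compressed/original = 19076/49843 = 0.382722
savings = 1 - ratio = 1 - 0.382722 = 0.617278
as a percentage: 0.617278 * 100 = 61.73%

Space savings = 1 - 19076/49843 = 61.73%


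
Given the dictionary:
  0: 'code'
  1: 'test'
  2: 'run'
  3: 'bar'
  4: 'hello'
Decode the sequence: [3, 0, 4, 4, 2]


Look up each index in the dictionary:
  3 -> 'bar'
  0 -> 'code'
  4 -> 'hello'
  4 -> 'hello'
  2 -> 'run'

Decoded: "bar code hello hello run"


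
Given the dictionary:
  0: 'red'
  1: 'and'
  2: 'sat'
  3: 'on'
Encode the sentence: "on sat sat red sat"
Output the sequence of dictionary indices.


Look up each word in the dictionary:
  'on' -> 3
  'sat' -> 2
  'sat' -> 2
  'red' -> 0
  'sat' -> 2

Encoded: [3, 2, 2, 0, 2]


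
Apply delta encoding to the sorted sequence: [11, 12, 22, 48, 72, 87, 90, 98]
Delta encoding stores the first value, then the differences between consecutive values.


First value: 11
Deltas:
  12 - 11 = 1
  22 - 12 = 10
  48 - 22 = 26
  72 - 48 = 24
  87 - 72 = 15
  90 - 87 = 3
  98 - 90 = 8


Delta encoded: [11, 1, 10, 26, 24, 15, 3, 8]


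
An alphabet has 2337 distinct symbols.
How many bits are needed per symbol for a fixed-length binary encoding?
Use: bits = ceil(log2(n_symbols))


log2(2337) = 11.1904
Bracket: 2^11 = 2048 < 2337 <= 2^12 = 4096
So ceil(log2(2337)) = 12

bits = ceil(log2(2337)) = ceil(11.1904) = 12 bits


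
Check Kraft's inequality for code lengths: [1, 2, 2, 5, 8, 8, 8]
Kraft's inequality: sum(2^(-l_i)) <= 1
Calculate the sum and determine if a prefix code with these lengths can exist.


Sum = 2^(-1) + 2^(-2) + 2^(-2) + 2^(-5) + 2^(-8) + 2^(-8) + 2^(-8)
    = 0.5 + 0.25 + 0.25 + 0.03125 + 0.00390625 + 0.00390625 + 0.00390625
    = 267/256 = 1.04296875
Since 1.04296875 > 1, Kraft's inequality is NOT satisfied.
A prefix code with these lengths CANNOT exist.

Kraft sum = 1.04296875. Not satisfied.


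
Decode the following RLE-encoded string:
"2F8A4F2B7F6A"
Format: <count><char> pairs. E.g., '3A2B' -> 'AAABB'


Expanding each <count><char> pair:
  2F -> 'FF'
  8A -> 'AAAAAAAA'
  4F -> 'FFFF'
  2B -> 'BB'
  7F -> 'FFFFFFF'
  6A -> 'AAAAAA'

Decoded = FFAAAAAAAAFFFFBBFFFFFFFAAAAAA


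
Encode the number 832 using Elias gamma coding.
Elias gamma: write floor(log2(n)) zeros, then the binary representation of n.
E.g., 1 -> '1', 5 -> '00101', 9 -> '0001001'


num_bits = floor(log2(832)) + 1 = 10
leading_zeros = num_bits - 1 = 9
binary(832) = 1101000000

Elias gamma(832) = '000000000' + '1101000000' = 0000000001101000000 (19 bits)


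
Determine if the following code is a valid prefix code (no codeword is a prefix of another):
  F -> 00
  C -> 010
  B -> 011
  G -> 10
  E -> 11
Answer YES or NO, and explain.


Checking each pair (does one codeword prefix another?):
  F='00' vs C='010': no prefix
  F='00' vs B='011': no prefix
  F='00' vs G='10': no prefix
  F='00' vs E='11': no prefix
  C='010' vs F='00': no prefix
  C='010' vs B='011': no prefix
  C='010' vs G='10': no prefix
  C='010' vs E='11': no prefix
  B='011' vs F='00': no prefix
  B='011' vs C='010': no prefix
  B='011' vs G='10': no prefix
  B='011' vs E='11': no prefix
  G='10' vs F='00': no prefix
  G='10' vs C='010': no prefix
  G='10' vs B='011': no prefix
  G='10' vs E='11': no prefix
  E='11' vs F='00': no prefix
  E='11' vs C='010': no prefix
  E='11' vs B='011': no prefix
  E='11' vs G='10': no prefix
No violation found over all pairs.

YES -- this is a valid prefix code. No codeword is a prefix of any other codeword.


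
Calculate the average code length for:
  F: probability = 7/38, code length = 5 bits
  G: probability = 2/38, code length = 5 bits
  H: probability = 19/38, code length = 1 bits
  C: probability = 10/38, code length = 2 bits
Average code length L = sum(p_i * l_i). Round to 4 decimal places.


Weighted contributions p_i * l_i:
  F: (7/38) * 5 = 35/38
  G: (2/38) * 5 = 10/38
  H: (19/38) * 1 = 19/38
  C: (10/38) * 2 = 20/38
Sum = (35 + 10 + 19 + 20)/38 = 84/38

L = 84/38 = 2.2105 bits/symbol


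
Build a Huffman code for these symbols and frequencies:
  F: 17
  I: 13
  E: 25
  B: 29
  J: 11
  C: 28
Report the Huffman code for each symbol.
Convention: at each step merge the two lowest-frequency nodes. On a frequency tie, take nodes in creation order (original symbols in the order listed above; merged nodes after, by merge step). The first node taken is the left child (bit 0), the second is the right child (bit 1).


Huffman tree construction:
Step 1: Merge J(11) + I(13) = 24
Step 2: Merge F(17) + (J+I)(24) = 41
Step 3: Merge E(25) + C(28) = 53
Step 4: Merge B(29) + (F+(J+I))(41) = 70
Step 5: Merge (E+C)(53) + (B+(F+(J+I)))(70) = 123
Read each symbol's code off the tree from the root (left child = 0, right child = 1).

Codes:
  F: 110 (length 3)
  I: 1111 (length 4)
  E: 00 (length 2)
  B: 10 (length 2)
  J: 1110 (length 4)
  C: 01 (length 2)
Average code length: 311/123 = 2.5285 bits/symbol


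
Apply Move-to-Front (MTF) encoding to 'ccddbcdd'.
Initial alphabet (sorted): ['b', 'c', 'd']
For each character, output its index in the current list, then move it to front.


MTF encoding:
'c': index 1 in ['b', 'c', 'd'] -> ['c', 'b', 'd']
'c': index 0 in ['c', 'b', 'd'] -> ['c', 'b', 'd']
'd': index 2 in ['c', 'b', 'd'] -> ['d', 'c', 'b']
'd': index 0 in ['d', 'c', 'b'] -> ['d', 'c', 'b']
'b': index 2 in ['d', 'c', 'b'] -> ['b', 'd', 'c']
'c': index 2 in ['b', 'd', 'c'] -> ['c', 'b', 'd']
'd': index 2 in ['c', 'b', 'd'] -> ['d', 'c', 'b']
'd': index 0 in ['d', 'c', 'b'] -> ['d', 'c', 'b']


Output: [1, 0, 2, 0, 2, 2, 2, 0]


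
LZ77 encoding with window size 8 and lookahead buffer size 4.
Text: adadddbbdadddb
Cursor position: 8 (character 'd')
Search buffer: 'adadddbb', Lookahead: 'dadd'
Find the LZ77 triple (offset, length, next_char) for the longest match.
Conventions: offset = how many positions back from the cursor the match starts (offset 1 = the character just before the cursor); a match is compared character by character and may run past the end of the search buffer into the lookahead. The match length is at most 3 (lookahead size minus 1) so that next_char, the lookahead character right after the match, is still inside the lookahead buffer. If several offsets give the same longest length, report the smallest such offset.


Try each offset into the search buffer:
  offset=1 (pos 7, char 'b'): match length 0
  offset=2 (pos 6, char 'b'): match length 0
  offset=3 (pos 5, char 'd'): match length 1
  offset=4 (pos 4, char 'd'): match length 1
  offset=5 (pos 3, char 'd'): match length 1
  offset=6 (pos 2, char 'a'): match length 0
  offset=7 (pos 1, char 'd'): match length 3
  offset=8 (pos 0, char 'a'): match length 0
Longest match has length 3 at offset 7.
next_char = character at position 8 + 3 = 11 -> 'd'

Best match: offset=7, length=3 (matching 'dad' starting at position 1)
LZ77 triple: (7, 3, 'd')


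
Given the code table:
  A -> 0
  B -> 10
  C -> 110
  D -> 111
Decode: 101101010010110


Decoding:
10 -> B
110 -> C
10 -> B
10 -> B
0 -> A
10 -> B
110 -> C


Result: BCBBABC


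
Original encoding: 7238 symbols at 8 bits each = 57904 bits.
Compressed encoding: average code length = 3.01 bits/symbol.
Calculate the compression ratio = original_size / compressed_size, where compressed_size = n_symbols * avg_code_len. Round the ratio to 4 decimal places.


original_size = n_symbols * orig_bits = 7238 * 8 = 57904 bits
compressed_size = n_symbols * avg_code_len = 7238 * 3.01 = 21786.38 bits
ratio = original_size / compressed_size = 57904 / 21786.38 = 2.6578

Compression ratio = 2.6578


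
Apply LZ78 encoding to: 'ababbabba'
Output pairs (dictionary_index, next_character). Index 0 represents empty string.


LZ78 encoding steps:
Dictionary: {0: ''}
Step 1: w='' (idx 0), next='a' -> output (0, 'a'), add 'a' as idx 1
Step 2: w='' (idx 0), next='b' -> output (0, 'b'), add 'b' as idx 2
Step 3: w='a' (idx 1), next='b' -> output (1, 'b'), add 'ab' as idx 3
Step 4: w='b' (idx 2), next='a' -> output (2, 'a'), add 'ba' as idx 4
Step 5: w='b' (idx 2), next='b' -> output (2, 'b'), add 'bb' as idx 5
Step 6: w='a' (idx 1), end of input -> output (1, '')


Encoded: [(0, 'a'), (0, 'b'), (1, 'b'), (2, 'a'), (2, 'b'), (1, '')]


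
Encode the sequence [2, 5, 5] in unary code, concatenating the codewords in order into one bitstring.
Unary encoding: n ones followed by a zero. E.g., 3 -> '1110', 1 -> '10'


Encode each number as n ones followed by a terminating 0:
  2 -> 110 (3 bits)
  5 -> 111110 (6 bits)
  5 -> 111110 (6 bits)
Total length = 3 + 6 + 6 = 15 bits.

Unary([2, 5, 5]) = 110111110111110 (15 bits)


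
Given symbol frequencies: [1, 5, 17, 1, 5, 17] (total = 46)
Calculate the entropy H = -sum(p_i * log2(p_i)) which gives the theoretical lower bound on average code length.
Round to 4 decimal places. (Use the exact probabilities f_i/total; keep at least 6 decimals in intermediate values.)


Per-symbol terms -p_i * log2(p_i) with p_i = f_i/46:
  p = 1/46 = 0.021739: log2(p) = -5.523562, -p*log2(p) = 0.120077
  p = 5/46 = 0.108696: log2(p) = -3.201634, -p*log2(p) = 0.348004
  p = 17/46 = 0.369565: log2(p) = -1.436099, -p*log2(p) = 0.530732
  p = 1/46 = 0.021739: log2(p) = -5.523562, -p*log2(p) = 0.120077
  p = 5/46 = 0.108696: log2(p) = -3.201634, -p*log2(p) = 0.348004
  p = 17/46 = 0.369565: log2(p) = -1.436099, -p*log2(p) = 0.530732
H = 0.120077 + 0.348004 + 0.530732 + 0.120077 + 0.348004 + 0.530732 = 1.997626

H = 1.9976 bits/symbol


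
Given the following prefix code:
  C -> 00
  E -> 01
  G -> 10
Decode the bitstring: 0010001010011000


Decoding step by step:
Bits 00 -> C
Bits 10 -> G
Bits 00 -> C
Bits 10 -> G
Bits 10 -> G
Bits 01 -> E
Bits 10 -> G
Bits 00 -> C


Decoded message: CGCGGEGC


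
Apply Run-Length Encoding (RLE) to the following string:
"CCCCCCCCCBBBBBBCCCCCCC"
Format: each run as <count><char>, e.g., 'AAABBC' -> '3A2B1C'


Scanning runs left to right:
  i=0: run of 'C' x 9 -> '9C'
  i=9: run of 'B' x 6 -> '6B'
  i=15: run of 'C' x 7 -> '7C'

RLE = 9C6B7C


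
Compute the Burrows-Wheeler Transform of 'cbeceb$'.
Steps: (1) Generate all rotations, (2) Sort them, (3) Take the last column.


Rotations (sorted):
  0: $cbeceb -> last char: b
  1: b$cbece -> last char: e
  2: beceb$c -> last char: c
  3: cbeceb$ -> last char: $
  4: ceb$cbe -> last char: e
  5: eb$cbec -> last char: c
  6: eceb$cb -> last char: b


BWT = bec$ecb


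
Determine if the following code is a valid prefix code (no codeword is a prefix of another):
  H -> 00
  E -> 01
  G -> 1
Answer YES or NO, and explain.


Checking each pair (does one codeword prefix another?):
  H='00' vs E='01': no prefix
  H='00' vs G='1': no prefix
  E='01' vs H='00': no prefix
  E='01' vs G='1': no prefix
  G='1' vs H='00': no prefix
  G='1' vs E='01': no prefix
No violation found over all pairs.

YES -- this is a valid prefix code. No codeword is a prefix of any other codeword.


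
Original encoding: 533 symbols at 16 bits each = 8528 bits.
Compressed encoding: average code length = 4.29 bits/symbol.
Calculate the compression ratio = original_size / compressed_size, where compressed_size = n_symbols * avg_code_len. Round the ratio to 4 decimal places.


original_size = n_symbols * orig_bits = 533 * 16 = 8528 bits
compressed_size = n_symbols * avg_code_len = 533 * 4.29 = 2286.57 bits
ratio = original_size / compressed_size = 8528 / 2286.57 = 3.7296

Compression ratio = 3.7296


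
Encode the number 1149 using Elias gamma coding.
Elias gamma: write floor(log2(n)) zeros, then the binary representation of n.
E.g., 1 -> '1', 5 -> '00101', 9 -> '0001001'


num_bits = floor(log2(1149)) + 1 = 11
leading_zeros = num_bits - 1 = 10
binary(1149) = 10001111101

Elias gamma(1149) = '0000000000' + '10001111101' = 000000000010001111101 (21 bits)


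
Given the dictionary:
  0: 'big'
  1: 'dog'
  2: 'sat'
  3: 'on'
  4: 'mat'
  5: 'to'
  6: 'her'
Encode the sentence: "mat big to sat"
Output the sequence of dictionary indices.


Look up each word in the dictionary:
  'mat' -> 4
  'big' -> 0
  'to' -> 5
  'sat' -> 2

Encoded: [4, 0, 5, 2]


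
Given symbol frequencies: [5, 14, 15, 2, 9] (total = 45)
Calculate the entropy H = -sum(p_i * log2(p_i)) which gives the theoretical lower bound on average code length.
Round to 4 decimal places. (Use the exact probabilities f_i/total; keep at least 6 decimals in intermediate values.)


Per-symbol terms -p_i * log2(p_i) with p_i = f_i/45:
  p = 5/45 = 0.111111: log2(p) = -3.169925, -p*log2(p) = 0.352214
  p = 14/45 = 0.311111: log2(p) = -1.684498, -p*log2(p) = 0.524066
  p = 15/45 = 0.333333: log2(p) = -1.584963, -p*log2(p) = 0.528321
  p = 2/45 = 0.044444: log2(p) = -4.491853, -p*log2(p) = 0.199638
  p = 9/45 = 0.200000: log2(p) = -2.321928, -p*log2(p) = 0.464386
H = 0.352214 + 0.524066 + 0.528321 + 0.199638 + 0.464386 = 2.068625

H = 2.0686 bits/symbol


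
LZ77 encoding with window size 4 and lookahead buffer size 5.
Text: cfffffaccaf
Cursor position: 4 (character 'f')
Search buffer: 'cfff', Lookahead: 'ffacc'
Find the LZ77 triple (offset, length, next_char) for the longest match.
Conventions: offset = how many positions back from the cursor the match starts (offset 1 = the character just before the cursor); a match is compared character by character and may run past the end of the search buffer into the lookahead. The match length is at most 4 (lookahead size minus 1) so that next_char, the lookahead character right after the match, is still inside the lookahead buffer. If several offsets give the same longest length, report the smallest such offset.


Try each offset into the search buffer:
  offset=1 (pos 3, char 'f'): match length 2
  offset=2 (pos 2, char 'f'): match length 2
  offset=3 (pos 1, char 'f'): match length 2
  offset=4 (pos 0, char 'c'): match length 0
Longest match has length 2, found at offsets 1, 2, 3; take the smallest, offset 1.
next_char = character at position 4 + 2 = 6 -> 'a'

Best match: offset=1, length=2 (matching 'ff' starting at position 3)
LZ77 triple: (1, 2, 'a')


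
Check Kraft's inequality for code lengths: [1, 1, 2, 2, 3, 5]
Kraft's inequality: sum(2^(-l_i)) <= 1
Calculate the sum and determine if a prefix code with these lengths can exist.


Sum = 2^(-1) + 2^(-1) + 2^(-2) + 2^(-2) + 2^(-3) + 2^(-5)
    = 0.5 + 0.5 + 0.25 + 0.25 + 0.125 + 0.03125
    = 53/32 = 1.65625
Since 1.65625 > 1, Kraft's inequality is NOT satisfied.
A prefix code with these lengths CANNOT exist.

Kraft sum = 1.65625. Not satisfied.


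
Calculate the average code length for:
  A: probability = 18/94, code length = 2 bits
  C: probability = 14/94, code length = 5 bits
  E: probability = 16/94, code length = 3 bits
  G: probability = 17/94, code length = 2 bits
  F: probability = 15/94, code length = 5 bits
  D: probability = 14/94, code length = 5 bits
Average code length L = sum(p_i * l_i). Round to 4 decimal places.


Weighted contributions p_i * l_i:
  A: (18/94) * 2 = 36/94
  C: (14/94) * 5 = 70/94
  E: (16/94) * 3 = 48/94
  G: (17/94) * 2 = 34/94
  F: (15/94) * 5 = 75/94
  D: (14/94) * 5 = 70/94
Sum = (36 + 70 + 48 + 34 + 75 + 70)/94 = 333/94

L = 333/94 = 3.5426 bits/symbol


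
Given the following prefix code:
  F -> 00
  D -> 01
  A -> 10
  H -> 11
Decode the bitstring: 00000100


Decoding step by step:
Bits 00 -> F
Bits 00 -> F
Bits 01 -> D
Bits 00 -> F


Decoded message: FFDF


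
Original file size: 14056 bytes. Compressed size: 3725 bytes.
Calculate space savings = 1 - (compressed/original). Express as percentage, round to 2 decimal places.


ratio = compressed/original = 3725/14056 = 0.265011
savings = 1 - ratio = 1 - 0.265011 = 0.734989
as a percentage: 0.734989 * 100 = 73.5%

Space savings = 1 - 3725/14056 = 73.5%


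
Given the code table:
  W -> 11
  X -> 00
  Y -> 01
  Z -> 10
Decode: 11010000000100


Decoding:
11 -> W
01 -> Y
00 -> X
00 -> X
00 -> X
01 -> Y
00 -> X


Result: WYXXXYX


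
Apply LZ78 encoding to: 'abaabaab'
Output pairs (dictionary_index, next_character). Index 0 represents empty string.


LZ78 encoding steps:
Dictionary: {0: ''}
Step 1: w='' (idx 0), next='a' -> output (0, 'a'), add 'a' as idx 1
Step 2: w='' (idx 0), next='b' -> output (0, 'b'), add 'b' as idx 2
Step 3: w='a' (idx 1), next='a' -> output (1, 'a'), add 'aa' as idx 3
Step 4: w='b' (idx 2), next='a' -> output (2, 'a'), add 'ba' as idx 4
Step 5: w='a' (idx 1), next='b' -> output (1, 'b'), add 'ab' as idx 5


Encoded: [(0, 'a'), (0, 'b'), (1, 'a'), (2, 'a'), (1, 'b')]


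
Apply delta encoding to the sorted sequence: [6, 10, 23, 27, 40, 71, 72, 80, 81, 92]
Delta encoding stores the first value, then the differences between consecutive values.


First value: 6
Deltas:
  10 - 6 = 4
  23 - 10 = 13
  27 - 23 = 4
  40 - 27 = 13
  71 - 40 = 31
  72 - 71 = 1
  80 - 72 = 8
  81 - 80 = 1
  92 - 81 = 11


Delta encoded: [6, 4, 13, 4, 13, 31, 1, 8, 1, 11]


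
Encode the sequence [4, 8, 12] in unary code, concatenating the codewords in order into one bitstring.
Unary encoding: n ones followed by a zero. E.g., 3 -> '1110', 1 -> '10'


Encode each number as n ones followed by a terminating 0:
  4 -> 11110 (5 bits)
  8 -> 111111110 (9 bits)
  12 -> 1111111111110 (13 bits)
Total length = 5 + 9 + 13 = 27 bits.

Unary([4, 8, 12]) = 111101111111101111111111110 (27 bits)


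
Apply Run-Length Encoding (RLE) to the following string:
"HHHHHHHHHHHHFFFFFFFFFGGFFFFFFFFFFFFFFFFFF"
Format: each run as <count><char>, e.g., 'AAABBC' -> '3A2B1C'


Scanning runs left to right:
  i=0: run of 'H' x 12 -> '12H'
  i=12: run of 'F' x 9 -> '9F'
  i=21: run of 'G' x 2 -> '2G'
  i=23: run of 'F' x 18 -> '18F'

RLE = 12H9F2G18F


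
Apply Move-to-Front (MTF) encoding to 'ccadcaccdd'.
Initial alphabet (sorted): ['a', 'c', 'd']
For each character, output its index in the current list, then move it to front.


MTF encoding:
'c': index 1 in ['a', 'c', 'd'] -> ['c', 'a', 'd']
'c': index 0 in ['c', 'a', 'd'] -> ['c', 'a', 'd']
'a': index 1 in ['c', 'a', 'd'] -> ['a', 'c', 'd']
'd': index 2 in ['a', 'c', 'd'] -> ['d', 'a', 'c']
'c': index 2 in ['d', 'a', 'c'] -> ['c', 'd', 'a']
'a': index 2 in ['c', 'd', 'a'] -> ['a', 'c', 'd']
'c': index 1 in ['a', 'c', 'd'] -> ['c', 'a', 'd']
'c': index 0 in ['c', 'a', 'd'] -> ['c', 'a', 'd']
'd': index 2 in ['c', 'a', 'd'] -> ['d', 'c', 'a']
'd': index 0 in ['d', 'c', 'a'] -> ['d', 'c', 'a']


Output: [1, 0, 1, 2, 2, 2, 1, 0, 2, 0]


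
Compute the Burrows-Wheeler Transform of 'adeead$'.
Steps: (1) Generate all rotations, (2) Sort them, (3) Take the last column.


Rotations (sorted):
  0: $adeead -> last char: d
  1: ad$adee -> last char: e
  2: adeead$ -> last char: $
  3: d$adeea -> last char: a
  4: deead$a -> last char: a
  5: ead$ade -> last char: e
  6: eead$ad -> last char: d


BWT = de$aaed


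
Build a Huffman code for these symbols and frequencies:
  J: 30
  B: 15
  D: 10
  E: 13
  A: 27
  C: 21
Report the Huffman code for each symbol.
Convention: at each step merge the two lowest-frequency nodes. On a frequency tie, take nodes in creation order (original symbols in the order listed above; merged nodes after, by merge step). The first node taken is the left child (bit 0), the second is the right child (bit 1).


Huffman tree construction:
Step 1: Merge D(10) + E(13) = 23
Step 2: Merge B(15) + C(21) = 36
Step 3: Merge (D+E)(23) + A(27) = 50
Step 4: Merge J(30) + (B+C)(36) = 66
Step 5: Merge ((D+E)+A)(50) + (J+(B+C))(66) = 116
Read each symbol's code off the tree from the root (left child = 0, right child = 1).

Codes:
  J: 10 (length 2)
  B: 110 (length 3)
  D: 000 (length 3)
  E: 001 (length 3)
  A: 01 (length 2)
  C: 111 (length 3)
Average code length: 291/116 = 2.5086 bits/symbol


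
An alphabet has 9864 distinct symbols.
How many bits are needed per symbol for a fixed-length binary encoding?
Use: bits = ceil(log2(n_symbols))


log2(9864) = 13.268
Bracket: 2^13 = 8192 < 9864 <= 2^14 = 16384
So ceil(log2(9864)) = 14

bits = ceil(log2(9864)) = ceil(13.268) = 14 bits


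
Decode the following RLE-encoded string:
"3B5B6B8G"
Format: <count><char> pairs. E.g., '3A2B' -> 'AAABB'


Expanding each <count><char> pair:
  3B -> 'BBB'
  5B -> 'BBBBB'
  6B -> 'BBBBBB'
  8G -> 'GGGGGGGG'

Decoded = BBBBBBBBBBBBBBGGGGGGGG


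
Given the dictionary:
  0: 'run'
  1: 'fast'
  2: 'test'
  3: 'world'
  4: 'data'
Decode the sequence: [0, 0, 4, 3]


Look up each index in the dictionary:
  0 -> 'run'
  0 -> 'run'
  4 -> 'data'
  3 -> 'world'

Decoded: "run run data world"


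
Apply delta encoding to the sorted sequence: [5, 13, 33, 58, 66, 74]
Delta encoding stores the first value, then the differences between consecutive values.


First value: 5
Deltas:
  13 - 5 = 8
  33 - 13 = 20
  58 - 33 = 25
  66 - 58 = 8
  74 - 66 = 8


Delta encoded: [5, 8, 20, 25, 8, 8]


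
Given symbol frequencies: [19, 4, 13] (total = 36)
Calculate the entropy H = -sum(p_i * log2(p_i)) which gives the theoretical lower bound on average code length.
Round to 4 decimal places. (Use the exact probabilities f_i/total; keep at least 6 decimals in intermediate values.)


Per-symbol terms -p_i * log2(p_i) with p_i = f_i/36:
  p = 19/36 = 0.527778: log2(p) = -0.921997, -p*log2(p) = 0.486610
  p = 4/36 = 0.111111: log2(p) = -3.169925, -p*log2(p) = 0.352214
  p = 13/36 = 0.361111: log2(p) = -1.469485, -p*log2(p) = 0.530647
H = 0.486610 + 0.352214 + 0.530647 = 1.369471

H = 1.3695 bits/symbol


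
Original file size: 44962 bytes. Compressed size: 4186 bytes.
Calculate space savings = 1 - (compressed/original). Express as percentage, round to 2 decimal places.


ratio = compressed/original = 4186/44962 = 0.093101
savings = 1 - ratio = 1 - 0.093101 = 0.906899
as a percentage: 0.906899 * 100 = 90.69%

Space savings = 1 - 4186/44962 = 90.69%


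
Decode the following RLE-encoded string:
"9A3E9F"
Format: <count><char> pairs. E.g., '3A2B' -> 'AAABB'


Expanding each <count><char> pair:
  9A -> 'AAAAAAAAA'
  3E -> 'EEE'
  9F -> 'FFFFFFFFF'

Decoded = AAAAAAAAAEEEFFFFFFFFF


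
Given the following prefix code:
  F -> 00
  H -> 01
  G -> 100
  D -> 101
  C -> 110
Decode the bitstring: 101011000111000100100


Decoding step by step:
Bits 101 -> D
Bits 01 -> H
Bits 100 -> G
Bits 01 -> H
Bits 110 -> C
Bits 00 -> F
Bits 100 -> G
Bits 100 -> G


Decoded message: DHGHCFGG


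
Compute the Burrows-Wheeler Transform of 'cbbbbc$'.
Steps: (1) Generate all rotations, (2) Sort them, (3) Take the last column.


Rotations (sorted):
  0: $cbbbbc -> last char: c
  1: bbbbc$c -> last char: c
  2: bbbc$cb -> last char: b
  3: bbc$cbb -> last char: b
  4: bc$cbbb -> last char: b
  5: c$cbbbb -> last char: b
  6: cbbbbc$ -> last char: $


BWT = ccbbbb$


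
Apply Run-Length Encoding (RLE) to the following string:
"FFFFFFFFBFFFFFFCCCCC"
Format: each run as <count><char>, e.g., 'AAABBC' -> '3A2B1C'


Scanning runs left to right:
  i=0: run of 'F' x 8 -> '8F'
  i=8: run of 'B' x 1 -> '1B'
  i=9: run of 'F' x 6 -> '6F'
  i=15: run of 'C' x 5 -> '5C'

RLE = 8F1B6F5C


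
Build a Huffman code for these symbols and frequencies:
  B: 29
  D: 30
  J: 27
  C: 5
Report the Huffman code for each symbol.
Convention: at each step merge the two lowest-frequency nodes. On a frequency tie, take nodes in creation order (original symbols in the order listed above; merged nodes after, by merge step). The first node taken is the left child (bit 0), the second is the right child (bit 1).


Huffman tree construction:
Step 1: Merge C(5) + J(27) = 32
Step 2: Merge B(29) + D(30) = 59
Step 3: Merge (C+J)(32) + (B+D)(59) = 91
Read each symbol's code off the tree from the root (left child = 0, right child = 1).

Codes:
  B: 10 (length 2)
  D: 11 (length 2)
  J: 01 (length 2)
  C: 00 (length 2)
Average code length: 182/91 = 2.0000 bits/symbol


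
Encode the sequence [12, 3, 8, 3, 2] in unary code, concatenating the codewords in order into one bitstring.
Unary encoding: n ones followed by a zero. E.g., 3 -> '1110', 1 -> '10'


Encode each number as n ones followed by a terminating 0:
  12 -> 1111111111110 (13 bits)
  3 -> 1110 (4 bits)
  8 -> 111111110 (9 bits)
  3 -> 1110 (4 bits)
  2 -> 110 (3 bits)
Total length = 13 + 4 + 9 + 4 + 3 = 33 bits.

Unary([12, 3, 8, 3, 2]) = 111111111111011101111111101110110 (33 bits)


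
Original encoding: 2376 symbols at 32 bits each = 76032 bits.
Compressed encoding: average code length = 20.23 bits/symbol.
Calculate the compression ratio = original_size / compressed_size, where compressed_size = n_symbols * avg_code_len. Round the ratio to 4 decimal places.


original_size = n_symbols * orig_bits = 2376 * 32 = 76032 bits
compressed_size = n_symbols * avg_code_len = 2376 * 20.23 = 48066.48 bits
ratio = original_size / compressed_size = 76032 / 48066.48 = 1.5818

Compression ratio = 1.5818


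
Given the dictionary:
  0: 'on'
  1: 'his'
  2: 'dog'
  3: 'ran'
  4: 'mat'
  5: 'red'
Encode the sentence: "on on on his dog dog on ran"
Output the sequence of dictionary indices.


Look up each word in the dictionary:
  'on' -> 0
  'on' -> 0
  'on' -> 0
  'his' -> 1
  'dog' -> 2
  'dog' -> 2
  'on' -> 0
  'ran' -> 3

Encoded: [0, 0, 0, 1, 2, 2, 0, 3]


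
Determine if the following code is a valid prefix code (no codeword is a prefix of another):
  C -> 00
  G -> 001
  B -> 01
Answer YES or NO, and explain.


Checking each pair (does one codeword prefix another?):
  C='00' vs G='001': prefix -- VIOLATION

NO -- this is NOT a valid prefix code. C (00) is a prefix of G (001).


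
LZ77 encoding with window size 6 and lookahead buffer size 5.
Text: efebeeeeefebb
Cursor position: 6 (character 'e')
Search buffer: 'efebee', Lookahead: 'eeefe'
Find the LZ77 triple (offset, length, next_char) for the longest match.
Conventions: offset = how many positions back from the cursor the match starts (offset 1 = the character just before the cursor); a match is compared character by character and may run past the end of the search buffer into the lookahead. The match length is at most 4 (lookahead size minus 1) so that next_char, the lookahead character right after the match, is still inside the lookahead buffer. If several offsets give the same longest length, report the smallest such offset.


Try each offset into the search buffer:
  offset=1 (pos 5, char 'e'): match length 3
  offset=2 (pos 4, char 'e'): match length 3
  offset=3 (pos 3, char 'b'): match length 0
  offset=4 (pos 2, char 'e'): match length 1
  offset=5 (pos 1, char 'f'): match length 0
  offset=6 (pos 0, char 'e'): match length 1
Longest match has length 3, found at offsets 1, 2; take the smallest, offset 1.
next_char = character at position 6 + 3 = 9 -> 'f'

Best match: offset=1, length=3 (matching 'eee' starting at position 5)
LZ77 triple: (1, 3, 'f')


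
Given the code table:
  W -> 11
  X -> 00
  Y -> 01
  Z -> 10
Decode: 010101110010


Decoding:
01 -> Y
01 -> Y
01 -> Y
11 -> W
00 -> X
10 -> Z


Result: YYYWXZ


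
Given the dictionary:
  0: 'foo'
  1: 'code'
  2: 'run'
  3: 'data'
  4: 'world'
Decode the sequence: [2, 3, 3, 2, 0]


Look up each index in the dictionary:
  2 -> 'run'
  3 -> 'data'
  3 -> 'data'
  2 -> 'run'
  0 -> 'foo'

Decoded: "run data data run foo"


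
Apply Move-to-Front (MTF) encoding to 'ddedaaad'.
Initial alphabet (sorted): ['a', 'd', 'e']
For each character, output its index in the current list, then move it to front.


MTF encoding:
'd': index 1 in ['a', 'd', 'e'] -> ['d', 'a', 'e']
'd': index 0 in ['d', 'a', 'e'] -> ['d', 'a', 'e']
'e': index 2 in ['d', 'a', 'e'] -> ['e', 'd', 'a']
'd': index 1 in ['e', 'd', 'a'] -> ['d', 'e', 'a']
'a': index 2 in ['d', 'e', 'a'] -> ['a', 'd', 'e']
'a': index 0 in ['a', 'd', 'e'] -> ['a', 'd', 'e']
'a': index 0 in ['a', 'd', 'e'] -> ['a', 'd', 'e']
'd': index 1 in ['a', 'd', 'e'] -> ['d', 'a', 'e']


Output: [1, 0, 2, 1, 2, 0, 0, 1]


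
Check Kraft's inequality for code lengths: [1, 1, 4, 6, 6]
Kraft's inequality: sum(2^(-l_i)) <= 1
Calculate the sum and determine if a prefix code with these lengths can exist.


Sum = 2^(-1) + 2^(-1) + 2^(-4) + 2^(-6) + 2^(-6)
    = 0.5 + 0.5 + 0.0625 + 0.015625 + 0.015625
    = 70/64 = 1.09375
Since 1.09375 > 1, Kraft's inequality is NOT satisfied.
A prefix code with these lengths CANNOT exist.

Kraft sum = 1.09375. Not satisfied.


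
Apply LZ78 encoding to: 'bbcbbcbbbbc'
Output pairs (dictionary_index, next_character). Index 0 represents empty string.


LZ78 encoding steps:
Dictionary: {0: ''}
Step 1: w='' (idx 0), next='b' -> output (0, 'b'), add 'b' as idx 1
Step 2: w='b' (idx 1), next='c' -> output (1, 'c'), add 'bc' as idx 2
Step 3: w='b' (idx 1), next='b' -> output (1, 'b'), add 'bb' as idx 3
Step 4: w='' (idx 0), next='c' -> output (0, 'c'), add 'c' as idx 4
Step 5: w='bb' (idx 3), next='b' -> output (3, 'b'), add 'bbb' as idx 5
Step 6: w='bc' (idx 2), end of input -> output (2, '')


Encoded: [(0, 'b'), (1, 'c'), (1, 'b'), (0, 'c'), (3, 'b'), (2, '')]


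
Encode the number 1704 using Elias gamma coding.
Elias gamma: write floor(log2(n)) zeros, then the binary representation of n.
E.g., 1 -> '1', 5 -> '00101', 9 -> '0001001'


num_bits = floor(log2(1704)) + 1 = 11
leading_zeros = num_bits - 1 = 10
binary(1704) = 11010101000

Elias gamma(1704) = '0000000000' + '11010101000' = 000000000011010101000 (21 bits)


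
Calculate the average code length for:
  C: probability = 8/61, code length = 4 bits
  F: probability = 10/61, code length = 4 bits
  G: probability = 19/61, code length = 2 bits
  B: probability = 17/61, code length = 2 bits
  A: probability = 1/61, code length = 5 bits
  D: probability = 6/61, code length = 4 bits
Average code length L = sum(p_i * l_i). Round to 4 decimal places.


Weighted contributions p_i * l_i:
  C: (8/61) * 4 = 32/61
  F: (10/61) * 4 = 40/61
  G: (19/61) * 2 = 38/61
  B: (17/61) * 2 = 34/61
  A: (1/61) * 5 = 5/61
  D: (6/61) * 4 = 24/61
Sum = (32 + 40 + 38 + 34 + 5 + 24)/61 = 173/61

L = 173/61 = 2.8361 bits/symbol


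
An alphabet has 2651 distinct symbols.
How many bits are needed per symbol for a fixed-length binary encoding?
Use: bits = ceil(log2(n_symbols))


log2(2651) = 11.3723
Bracket: 2^11 = 2048 < 2651 <= 2^12 = 4096
So ceil(log2(2651)) = 12

bits = ceil(log2(2651)) = ceil(11.3723) = 12 bits


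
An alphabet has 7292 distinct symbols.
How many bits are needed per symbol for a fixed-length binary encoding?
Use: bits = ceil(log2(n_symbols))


log2(7292) = 12.8321
Bracket: 2^12 = 4096 < 7292 <= 2^13 = 8192
So ceil(log2(7292)) = 13

bits = ceil(log2(7292)) = ceil(12.8321) = 13 bits


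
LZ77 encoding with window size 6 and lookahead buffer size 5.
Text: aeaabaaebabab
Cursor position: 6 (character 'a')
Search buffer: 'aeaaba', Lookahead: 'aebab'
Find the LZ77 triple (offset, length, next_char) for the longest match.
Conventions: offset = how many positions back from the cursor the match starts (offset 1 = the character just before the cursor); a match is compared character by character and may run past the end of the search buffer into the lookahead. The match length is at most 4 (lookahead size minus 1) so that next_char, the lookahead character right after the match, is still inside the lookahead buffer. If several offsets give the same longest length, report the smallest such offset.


Try each offset into the search buffer:
  offset=1 (pos 5, char 'a'): match length 1
  offset=2 (pos 4, char 'b'): match length 0
  offset=3 (pos 3, char 'a'): match length 1
  offset=4 (pos 2, char 'a'): match length 1
  offset=5 (pos 1, char 'e'): match length 0
  offset=6 (pos 0, char 'a'): match length 2
Longest match has length 2 at offset 6.
next_char = character at position 6 + 2 = 8 -> 'b'

Best match: offset=6, length=2 (matching 'ae' starting at position 0)
LZ77 triple: (6, 2, 'b')


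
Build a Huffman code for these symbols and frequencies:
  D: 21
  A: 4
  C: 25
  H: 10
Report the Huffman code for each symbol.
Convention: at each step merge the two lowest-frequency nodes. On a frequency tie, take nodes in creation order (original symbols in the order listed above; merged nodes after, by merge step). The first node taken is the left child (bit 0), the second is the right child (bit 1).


Huffman tree construction:
Step 1: Merge A(4) + H(10) = 14
Step 2: Merge (A+H)(14) + D(21) = 35
Step 3: Merge C(25) + ((A+H)+D)(35) = 60
Read each symbol's code off the tree from the root (left child = 0, right child = 1).

Codes:
  D: 11 (length 2)
  A: 100 (length 3)
  C: 0 (length 1)
  H: 101 (length 3)
Average code length: 109/60 = 1.8167 bits/symbol


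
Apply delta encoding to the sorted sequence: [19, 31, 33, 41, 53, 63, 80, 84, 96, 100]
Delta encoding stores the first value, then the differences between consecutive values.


First value: 19
Deltas:
  31 - 19 = 12
  33 - 31 = 2
  41 - 33 = 8
  53 - 41 = 12
  63 - 53 = 10
  80 - 63 = 17
  84 - 80 = 4
  96 - 84 = 12
  100 - 96 = 4


Delta encoded: [19, 12, 2, 8, 12, 10, 17, 4, 12, 4]


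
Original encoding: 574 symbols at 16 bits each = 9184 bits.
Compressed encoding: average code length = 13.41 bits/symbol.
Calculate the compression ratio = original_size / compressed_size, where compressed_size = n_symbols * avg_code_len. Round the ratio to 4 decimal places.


original_size = n_symbols * orig_bits = 574 * 16 = 9184 bits
compressed_size = n_symbols * avg_code_len = 574 * 13.41 = 7697.34 bits
ratio = original_size / compressed_size = 9184 / 7697.34 = 1.1931

Compression ratio = 1.1931


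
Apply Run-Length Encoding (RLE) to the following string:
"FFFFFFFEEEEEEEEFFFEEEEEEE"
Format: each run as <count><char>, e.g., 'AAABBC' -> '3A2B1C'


Scanning runs left to right:
  i=0: run of 'F' x 7 -> '7F'
  i=7: run of 'E' x 8 -> '8E'
  i=15: run of 'F' x 3 -> '3F'
  i=18: run of 'E' x 7 -> '7E'

RLE = 7F8E3F7E


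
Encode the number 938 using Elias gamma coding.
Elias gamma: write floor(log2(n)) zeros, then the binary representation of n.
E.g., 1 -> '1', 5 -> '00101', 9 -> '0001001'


num_bits = floor(log2(938)) + 1 = 10
leading_zeros = num_bits - 1 = 9
binary(938) = 1110101010

Elias gamma(938) = '000000000' + '1110101010' = 0000000001110101010 (19 bits)


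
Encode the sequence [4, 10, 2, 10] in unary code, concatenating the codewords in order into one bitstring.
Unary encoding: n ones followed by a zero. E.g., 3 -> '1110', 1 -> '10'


Encode each number as n ones followed by a terminating 0:
  4 -> 11110 (5 bits)
  10 -> 11111111110 (11 bits)
  2 -> 110 (3 bits)
  10 -> 11111111110 (11 bits)
Total length = 5 + 11 + 3 + 11 = 30 bits.

Unary([4, 10, 2, 10]) = 111101111111111011011111111110 (30 bits)


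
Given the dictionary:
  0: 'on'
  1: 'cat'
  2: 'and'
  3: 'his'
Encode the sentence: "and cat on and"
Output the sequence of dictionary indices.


Look up each word in the dictionary:
  'and' -> 2
  'cat' -> 1
  'on' -> 0
  'and' -> 2

Encoded: [2, 1, 0, 2]


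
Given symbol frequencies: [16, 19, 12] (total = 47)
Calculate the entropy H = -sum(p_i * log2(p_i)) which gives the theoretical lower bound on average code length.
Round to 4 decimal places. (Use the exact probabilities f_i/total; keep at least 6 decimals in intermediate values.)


Per-symbol terms -p_i * log2(p_i) with p_i = f_i/47:
  p = 16/47 = 0.340426: log2(p) = -1.554589, -p*log2(p) = 0.529222
  p = 19/47 = 0.404255: log2(p) = -1.306661, -p*log2(p) = 0.528225
  p = 12/47 = 0.255319: log2(p) = -1.969626, -p*log2(p) = 0.502883
H = 0.529222 + 0.528225 + 0.502883 = 1.560330

H = 1.5603 bits/symbol


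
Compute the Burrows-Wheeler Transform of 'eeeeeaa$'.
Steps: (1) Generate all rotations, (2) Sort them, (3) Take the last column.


Rotations (sorted):
  0: $eeeeeaa -> last char: a
  1: a$eeeeea -> last char: a
  2: aa$eeeee -> last char: e
  3: eaa$eeee -> last char: e
  4: eeaa$eee -> last char: e
  5: eeeaa$ee -> last char: e
  6: eeeeaa$e -> last char: e
  7: eeeeeaa$ -> last char: $


BWT = aaeeeee$


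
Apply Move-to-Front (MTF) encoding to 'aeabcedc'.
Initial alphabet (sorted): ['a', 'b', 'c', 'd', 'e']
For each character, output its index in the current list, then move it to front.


MTF encoding:
'a': index 0 in ['a', 'b', 'c', 'd', 'e'] -> ['a', 'b', 'c', 'd', 'e']
'e': index 4 in ['a', 'b', 'c', 'd', 'e'] -> ['e', 'a', 'b', 'c', 'd']
'a': index 1 in ['e', 'a', 'b', 'c', 'd'] -> ['a', 'e', 'b', 'c', 'd']
'b': index 2 in ['a', 'e', 'b', 'c', 'd'] -> ['b', 'a', 'e', 'c', 'd']
'c': index 3 in ['b', 'a', 'e', 'c', 'd'] -> ['c', 'b', 'a', 'e', 'd']
'e': index 3 in ['c', 'b', 'a', 'e', 'd'] -> ['e', 'c', 'b', 'a', 'd']
'd': index 4 in ['e', 'c', 'b', 'a', 'd'] -> ['d', 'e', 'c', 'b', 'a']
'c': index 2 in ['d', 'e', 'c', 'b', 'a'] -> ['c', 'd', 'e', 'b', 'a']


Output: [0, 4, 1, 2, 3, 3, 4, 2]
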